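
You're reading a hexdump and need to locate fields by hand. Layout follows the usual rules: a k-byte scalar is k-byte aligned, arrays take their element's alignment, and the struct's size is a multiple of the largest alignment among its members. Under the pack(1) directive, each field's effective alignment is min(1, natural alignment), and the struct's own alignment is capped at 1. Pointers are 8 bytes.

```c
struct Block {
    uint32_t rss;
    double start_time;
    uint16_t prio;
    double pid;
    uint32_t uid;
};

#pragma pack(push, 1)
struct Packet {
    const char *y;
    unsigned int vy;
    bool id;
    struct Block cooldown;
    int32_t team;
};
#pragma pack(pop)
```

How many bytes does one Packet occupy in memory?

Block: 0..4  rss  (4B, 4-aligned); 4..8  -- padding (4B); 8..16  start_time  (8B, 8-aligned); 16..18  prio  (2B, 2-aligned); 18..24  -- padding (6B); 24..32  pid  (8B, 8-aligned); 32..36  uid  (4B, 4-aligned); 36..40  -- tail padding (4B); sizeof = 40, alignof = 8
0..8  y  (8B, 1-aligned)
8..12  vy  (4B, 1-aligned)
12..13  id  (1B, 1-aligned)
13..53  cooldown  (40B, 1-aligned)
53..57  team  (4B, 1-aligned)
sizeof = 57, alignof = 1

57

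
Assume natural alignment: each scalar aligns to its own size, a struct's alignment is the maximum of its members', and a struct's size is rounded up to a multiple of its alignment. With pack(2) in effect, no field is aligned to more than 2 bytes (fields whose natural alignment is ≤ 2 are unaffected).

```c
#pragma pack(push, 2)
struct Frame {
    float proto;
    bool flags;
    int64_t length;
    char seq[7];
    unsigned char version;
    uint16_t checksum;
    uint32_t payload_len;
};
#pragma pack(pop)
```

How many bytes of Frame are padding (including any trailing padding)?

1

@0: proto [4B, align 2] → 4
@4: flags [1B, align 1] → 5
+1 pad (align 2)
@6: length [8B, align 2] → 14
@14: seq [7B, align 1] → 21
@21: version [1B, align 1] → 22
@22: checksum [2B, align 2] → 24
@24: payload_len [4B, align 2] → 28
size 28, align 2
data bytes 27, size 28 → padding 1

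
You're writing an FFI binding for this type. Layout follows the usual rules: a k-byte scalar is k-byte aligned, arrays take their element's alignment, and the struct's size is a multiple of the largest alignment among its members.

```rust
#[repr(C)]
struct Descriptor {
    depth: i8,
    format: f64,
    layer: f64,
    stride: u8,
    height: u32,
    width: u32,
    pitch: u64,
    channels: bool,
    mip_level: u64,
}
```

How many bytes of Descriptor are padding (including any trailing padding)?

@0: depth [1B, align 1] → 1
+7 pad (align 8)
@8: format [8B, align 8] → 16
@16: layer [8B, align 8] → 24
@24: stride [1B, align 1] → 25
+3 pad (align 4)
@28: height [4B, align 4] → 32
@32: width [4B, align 4] → 36
+4 pad (align 8)
@40: pitch [8B, align 8] → 48
@48: channels [1B, align 1] → 49
+7 pad (align 8)
@56: mip_level [8B, align 8] → 64
size 64, align 8
data bytes 43, size 64 → padding 21

21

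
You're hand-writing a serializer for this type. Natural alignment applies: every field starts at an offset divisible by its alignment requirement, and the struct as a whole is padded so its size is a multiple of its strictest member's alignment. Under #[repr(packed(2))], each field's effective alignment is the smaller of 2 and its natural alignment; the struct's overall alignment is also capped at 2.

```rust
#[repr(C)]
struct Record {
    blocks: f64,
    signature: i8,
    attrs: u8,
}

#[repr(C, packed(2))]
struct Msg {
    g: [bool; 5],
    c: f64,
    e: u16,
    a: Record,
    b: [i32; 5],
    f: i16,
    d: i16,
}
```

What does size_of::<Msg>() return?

56 bytes

Record: @0: blocks [8B, align 8] → 8; @8: signature [1B, align 1] → 9; @9: attrs [1B, align 1] → 10; +6 tail pad (align 8); size 16, align 8
@0: g [5B, align 1] → 5
+1 pad (align 2)
@6: c [8B, align 2] → 14
@14: e [2B, align 2] → 16
@16: a [16B, align 2] → 32
@32: b [20B, align 2] → 52
@52: f [2B, align 2] → 54
@54: d [2B, align 2] → 56
size 56, align 2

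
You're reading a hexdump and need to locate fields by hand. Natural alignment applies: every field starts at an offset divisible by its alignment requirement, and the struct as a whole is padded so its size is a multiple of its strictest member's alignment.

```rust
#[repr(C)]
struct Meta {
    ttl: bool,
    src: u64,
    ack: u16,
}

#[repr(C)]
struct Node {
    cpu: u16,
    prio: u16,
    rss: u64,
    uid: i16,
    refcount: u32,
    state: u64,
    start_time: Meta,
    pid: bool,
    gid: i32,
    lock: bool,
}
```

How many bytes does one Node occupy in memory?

72 bytes

Meta: ttl at 0 (size 1, align 1) → ends 1; pad 7 to align 8 for src; src at 8 (size 8, align 8) → ends 16; ack at 16 (size 2, align 2) → ends 18; tail pad 6 to reach multiple of 8; total 24 bytes, alignment 8
cpu at 0 (size 2, align 2) → ends 2
prio at 2 (size 2, align 2) → ends 4
pad 4 to align 8 for rss
rss at 8 (size 8, align 8) → ends 16
uid at 16 (size 2, align 2) → ends 18
pad 2 to align 4 for refcount
refcount at 20 (size 4, align 4) → ends 24
state at 24 (size 8, align 8) → ends 32
start_time at 32 (size 24, align 8) → ends 56
pid at 56 (size 1, align 1) → ends 57
pad 3 to align 4 for gid
gid at 60 (size 4, align 4) → ends 64
lock at 64 (size 1, align 1) → ends 65
tail pad 7 to reach multiple of 8
total 72 bytes, alignment 8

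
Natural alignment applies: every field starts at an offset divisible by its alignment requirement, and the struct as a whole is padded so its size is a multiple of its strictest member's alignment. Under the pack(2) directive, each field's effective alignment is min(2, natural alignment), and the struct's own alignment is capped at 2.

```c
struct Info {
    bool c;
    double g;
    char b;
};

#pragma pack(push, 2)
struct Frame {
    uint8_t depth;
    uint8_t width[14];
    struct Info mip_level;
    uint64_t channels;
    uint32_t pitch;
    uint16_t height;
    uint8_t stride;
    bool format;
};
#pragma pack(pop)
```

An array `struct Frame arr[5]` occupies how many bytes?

280

Info: 0..1  c  (1B, 1-aligned); 1..8  -- padding (7B); 8..16  g  (8B, 8-aligned); 16..17  b  (1B, 1-aligned); 17..24  -- tail padding (7B); sizeof = 24, alignof = 8
0..1  depth  (1B, 1-aligned)
1..15  width  (14B, 1-aligned)
15..16  -- padding (1B)
16..40  mip_level  (24B, 2-aligned)
40..48  channels  (8B, 2-aligned)
48..52  pitch  (4B, 2-aligned)
52..54  height  (2B, 2-aligned)
54..55  stride  (1B, 1-aligned)
55..56  format  (1B, 1-aligned)
sizeof = 56, alignof = 2
array of 5: 5 × 56 = 280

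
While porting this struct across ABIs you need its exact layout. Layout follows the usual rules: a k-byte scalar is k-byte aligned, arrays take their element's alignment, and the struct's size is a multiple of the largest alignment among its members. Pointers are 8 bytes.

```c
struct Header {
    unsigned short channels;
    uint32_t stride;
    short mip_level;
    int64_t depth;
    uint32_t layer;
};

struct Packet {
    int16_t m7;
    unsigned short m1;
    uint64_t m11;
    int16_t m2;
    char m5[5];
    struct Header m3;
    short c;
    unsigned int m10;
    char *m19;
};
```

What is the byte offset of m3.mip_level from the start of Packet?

32

Header: channels at 0 (size 2, align 2) → ends 2; pad 2 to align 4 for stride; stride at 4 (size 4, align 4) → ends 8; mip_level at 8 (size 2, align 2) → ends 10; pad 6 to align 8 for depth; depth at 16 (size 8, align 8) → ends 24; layer at 24 (size 4, align 4) → ends 28; tail pad 4 to reach multiple of 8; total 32 bytes, alignment 8
m7 at 0 (size 2, align 2) → ends 2
m1 at 2 (size 2, align 2) → ends 4
pad 4 to align 8 for m11
m11 at 8 (size 8, align 8) → ends 16
m2 at 16 (size 2, align 2) → ends 18
m5 at 18 (size 5, align 1) → ends 23
pad 1 to align 8 for m3
m3 at 24 (size 32, align 8) → ends 56
within Header: mip_level at 8
24 + 8 = 32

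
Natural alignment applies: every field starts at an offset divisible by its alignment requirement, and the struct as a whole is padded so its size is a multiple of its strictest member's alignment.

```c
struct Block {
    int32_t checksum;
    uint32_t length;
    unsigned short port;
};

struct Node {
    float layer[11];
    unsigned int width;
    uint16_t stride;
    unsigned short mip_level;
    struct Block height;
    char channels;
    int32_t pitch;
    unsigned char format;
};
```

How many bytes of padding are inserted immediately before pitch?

Block: @0: checksum [4B, align 4] → 4; @4: length [4B, align 4] → 8; @8: port [2B, align 2] → 10; +2 tail pad (align 4); size 12, align 4
@0: layer [44B, align 4] → 44
@44: width [4B, align 4] → 48
@48: stride [2B, align 2] → 50
@50: mip_level [2B, align 2] → 52
@52: height [12B, align 4] → 64
@64: channels [1B, align 1] → 65
+3 pad (align 4)
@68: pitch [4B, align 4] → 72

3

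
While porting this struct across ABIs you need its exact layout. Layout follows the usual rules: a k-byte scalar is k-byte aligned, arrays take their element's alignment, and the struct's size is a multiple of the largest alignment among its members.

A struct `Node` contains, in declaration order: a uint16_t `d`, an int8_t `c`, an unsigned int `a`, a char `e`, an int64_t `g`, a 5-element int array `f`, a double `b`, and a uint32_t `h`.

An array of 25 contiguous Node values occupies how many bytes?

d at 0 (size 2, align 2) → ends 2
c at 2 (size 1, align 1) → ends 3
pad 1 to align 4 for a
a at 4 (size 4, align 4) → ends 8
e at 8 (size 1, align 1) → ends 9
pad 7 to align 8 for g
g at 16 (size 8, align 8) → ends 24
f at 24 (size 20, align 4) → ends 44
pad 4 to align 8 for b
b at 48 (size 8, align 8) → ends 56
h at 56 (size 4, align 4) → ends 60
tail pad 4 to reach multiple of 8
total 64 bytes, alignment 8
array of 25: 25 × 64 = 1600

1600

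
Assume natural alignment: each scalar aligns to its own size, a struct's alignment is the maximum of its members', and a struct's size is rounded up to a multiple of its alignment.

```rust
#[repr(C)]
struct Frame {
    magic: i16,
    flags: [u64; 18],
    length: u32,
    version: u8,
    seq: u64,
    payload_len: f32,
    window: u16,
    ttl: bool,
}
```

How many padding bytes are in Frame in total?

10

0..2  magic  (2B, 2-aligned)
2..8  -- padding (6B)
8..152  flags  (144B, 8-aligned)
152..156  length  (4B, 4-aligned)
156..157  version  (1B, 1-aligned)
157..160  -- padding (3B)
160..168  seq  (8B, 8-aligned)
168..172  payload_len  (4B, 4-aligned)
172..174  window  (2B, 2-aligned)
174..175  ttl  (1B, 1-aligned)
175..176  -- tail padding (1B)
sizeof = 176, alignof = 8
data bytes 166, size 176 → padding 10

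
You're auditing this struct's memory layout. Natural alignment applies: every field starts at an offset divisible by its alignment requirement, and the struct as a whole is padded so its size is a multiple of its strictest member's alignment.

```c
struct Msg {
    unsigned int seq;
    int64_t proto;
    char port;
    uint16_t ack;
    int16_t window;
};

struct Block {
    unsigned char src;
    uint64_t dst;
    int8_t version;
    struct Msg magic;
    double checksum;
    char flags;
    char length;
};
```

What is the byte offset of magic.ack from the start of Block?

Msg: 0..4  seq  (4B, 4-aligned); 4..8  -- padding (4B); 8..16  proto  (8B, 8-aligned); 16..17  port  (1B, 1-aligned); 17..18  -- padding (1B); 18..20  ack  (2B, 2-aligned); 20..22  window  (2B, 2-aligned); 22..24  -- tail padding (2B); sizeof = 24, alignof = 8
0..1  src  (1B, 1-aligned)
1..8  -- padding (7B)
8..16  dst  (8B, 8-aligned)
16..17  version  (1B, 1-aligned)
17..24  -- padding (7B)
24..48  magic  (24B, 8-aligned)
within Msg: ack at 18
24 + 18 = 42

42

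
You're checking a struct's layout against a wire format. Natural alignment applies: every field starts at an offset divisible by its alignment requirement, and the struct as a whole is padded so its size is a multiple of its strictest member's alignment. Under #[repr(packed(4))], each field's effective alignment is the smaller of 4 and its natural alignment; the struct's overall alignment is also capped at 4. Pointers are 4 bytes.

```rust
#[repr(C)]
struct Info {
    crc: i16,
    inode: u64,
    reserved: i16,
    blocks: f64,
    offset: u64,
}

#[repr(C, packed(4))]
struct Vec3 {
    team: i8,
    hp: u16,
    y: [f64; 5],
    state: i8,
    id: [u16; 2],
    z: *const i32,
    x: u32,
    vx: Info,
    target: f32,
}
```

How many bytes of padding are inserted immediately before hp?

1

Info: @0: crc [2B, align 2] → 2; +6 pad (align 8); @8: inode [8B, align 8] → 16; @16: reserved [2B, align 2] → 18; +6 pad (align 8); @24: blocks [8B, align 8] → 32; @32: offset [8B, align 8] → 40; size 40, align 8
@0: team [1B, align 1] → 1
+1 pad (align 2)
@2: hp [2B, align 2] → 4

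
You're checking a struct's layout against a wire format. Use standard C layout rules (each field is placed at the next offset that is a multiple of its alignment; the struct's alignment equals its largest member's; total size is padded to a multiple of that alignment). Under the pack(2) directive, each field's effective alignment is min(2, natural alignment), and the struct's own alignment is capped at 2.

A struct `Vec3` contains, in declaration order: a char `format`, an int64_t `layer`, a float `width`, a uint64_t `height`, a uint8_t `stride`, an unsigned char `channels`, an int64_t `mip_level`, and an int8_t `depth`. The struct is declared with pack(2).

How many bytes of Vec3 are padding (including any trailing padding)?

format at 0 (size 1, align 1) → ends 1
pad 1 to align 2 for layer
layer at 2 (size 8, align 2) → ends 10
width at 10 (size 4, align 2) → ends 14
height at 14 (size 8, align 2) → ends 22
stride at 22 (size 1, align 1) → ends 23
channels at 23 (size 1, align 1) → ends 24
mip_level at 24 (size 8, align 2) → ends 32
depth at 32 (size 1, align 1) → ends 33
tail pad 1 to reach multiple of 2
total 34 bytes, alignment 2
data bytes 32, size 34 → padding 2

2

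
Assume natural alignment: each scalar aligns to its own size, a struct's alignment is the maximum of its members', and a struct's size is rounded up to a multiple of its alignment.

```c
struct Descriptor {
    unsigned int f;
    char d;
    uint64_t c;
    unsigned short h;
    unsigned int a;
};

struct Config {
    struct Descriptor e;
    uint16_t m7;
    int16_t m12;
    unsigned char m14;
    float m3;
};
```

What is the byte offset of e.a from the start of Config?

Descriptor: @0: f [4B, align 4] → 4; @4: d [1B, align 1] → 5; +3 pad (align 8); @8: c [8B, align 8] → 16; @16: h [2B, align 2] → 18; +2 pad (align 4); @20: a [4B, align 4] → 24; size 24, align 8
@0: e [24B, align 8] → 24
within Descriptor: a at 20
0 + 20 = 20

20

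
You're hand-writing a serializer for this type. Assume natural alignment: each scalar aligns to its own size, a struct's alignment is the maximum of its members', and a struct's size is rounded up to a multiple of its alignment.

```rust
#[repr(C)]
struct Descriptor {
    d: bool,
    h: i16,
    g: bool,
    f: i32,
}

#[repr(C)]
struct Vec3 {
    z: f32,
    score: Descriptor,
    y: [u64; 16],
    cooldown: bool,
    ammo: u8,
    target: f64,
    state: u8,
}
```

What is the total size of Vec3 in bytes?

Descriptor: 0..1  d  (1B, 1-aligned); 1..2  -- padding (1B); 2..4  h  (2B, 2-aligned); 4..5  g  (1B, 1-aligned); 5..8  -- padding (3B); 8..12  f  (4B, 4-aligned); sizeof = 12, alignof = 4
0..4  z  (4B, 4-aligned)
4..16  score  (12B, 4-aligned)
16..144  y  (128B, 8-aligned)
144..145  cooldown  (1B, 1-aligned)
145..146  ammo  (1B, 1-aligned)
146..152  -- padding (6B)
152..160  target  (8B, 8-aligned)
160..161  state  (1B, 1-aligned)
161..168  -- tail padding (7B)
sizeof = 168, alignof = 8

168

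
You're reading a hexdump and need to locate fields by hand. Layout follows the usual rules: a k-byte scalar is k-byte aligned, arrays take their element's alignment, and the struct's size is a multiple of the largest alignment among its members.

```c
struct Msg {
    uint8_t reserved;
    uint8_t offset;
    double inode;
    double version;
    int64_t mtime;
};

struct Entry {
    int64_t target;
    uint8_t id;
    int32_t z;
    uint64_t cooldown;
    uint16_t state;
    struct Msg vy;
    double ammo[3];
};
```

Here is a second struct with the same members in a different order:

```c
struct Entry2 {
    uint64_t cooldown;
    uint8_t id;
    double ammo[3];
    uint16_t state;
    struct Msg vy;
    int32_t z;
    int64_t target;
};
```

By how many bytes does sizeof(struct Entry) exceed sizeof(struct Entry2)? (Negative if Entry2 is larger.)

-8

Msg: reserved at 0 (size 1, align 1) → ends 1; offset at 1 (size 1, align 1) → ends 2; pad 6 to align 8 for inode; inode at 8 (size 8, align 8) → ends 16; version at 16 (size 8, align 8) → ends 24; mtime at 24 (size 8, align 8) → ends 32; total 32 bytes, alignment 8
target at 0 (size 8, align 8) → ends 8
id at 8 (size 1, align 1) → ends 9
pad 3 to align 4 for z
z at 12 (size 4, align 4) → ends 16
cooldown at 16 (size 8, align 8) → ends 24
state at 24 (size 2, align 2) → ends 26
pad 6 to align 8 for vy
vy at 32 (size 32, align 8) → ends 64
ammo at 64 (size 24, align 8) → ends 88
total 88 bytes, alignment 8
— Entry2 —
cooldown at 0 (size 8, align 8) → ends 8
id at 8 (size 1, align 1) → ends 9
pad 7 to align 8 for ammo
ammo at 16 (size 24, align 8) → ends 40
state at 40 (size 2, align 2) → ends 42
pad 6 to align 8 for vy
vy at 48 (size 32, align 8) → ends 80
z at 80 (size 4, align 4) → ends 84
pad 4 to align 8 for target
target at 88 (size 8, align 8) → ends 96
total 96 bytes, alignment 8
88 − 96 = -8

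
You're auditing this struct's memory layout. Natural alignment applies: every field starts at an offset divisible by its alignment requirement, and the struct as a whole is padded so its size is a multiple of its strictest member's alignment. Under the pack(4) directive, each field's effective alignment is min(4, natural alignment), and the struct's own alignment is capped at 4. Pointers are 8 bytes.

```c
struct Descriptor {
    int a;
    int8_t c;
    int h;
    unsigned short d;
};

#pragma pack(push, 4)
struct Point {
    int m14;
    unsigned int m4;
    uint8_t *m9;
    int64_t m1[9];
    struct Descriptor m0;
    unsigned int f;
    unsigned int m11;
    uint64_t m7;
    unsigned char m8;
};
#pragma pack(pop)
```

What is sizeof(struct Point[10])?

Descriptor: a at 0 (size 4, align 4) → ends 4; c at 4 (size 1, align 1) → ends 5; pad 3 to align 4 for h; h at 8 (size 4, align 4) → ends 12; d at 12 (size 2, align 2) → ends 14; tail pad 2 to reach multiple of 4; total 16 bytes, alignment 4
m14 at 0 (size 4, align 4) → ends 4
m4 at 4 (size 4, align 4) → ends 8
m9 at 8 (size 8, align 4) → ends 16
m1 at 16 (size 72, align 4) → ends 88
m0 at 88 (size 16, align 4) → ends 104
f at 104 (size 4, align 4) → ends 108
m11 at 108 (size 4, align 4) → ends 112
m7 at 112 (size 8, align 4) → ends 120
m8 at 120 (size 1, align 1) → ends 121
tail pad 3 to reach multiple of 4
total 124 bytes, alignment 4
array of 10: 10 × 124 = 1240

1240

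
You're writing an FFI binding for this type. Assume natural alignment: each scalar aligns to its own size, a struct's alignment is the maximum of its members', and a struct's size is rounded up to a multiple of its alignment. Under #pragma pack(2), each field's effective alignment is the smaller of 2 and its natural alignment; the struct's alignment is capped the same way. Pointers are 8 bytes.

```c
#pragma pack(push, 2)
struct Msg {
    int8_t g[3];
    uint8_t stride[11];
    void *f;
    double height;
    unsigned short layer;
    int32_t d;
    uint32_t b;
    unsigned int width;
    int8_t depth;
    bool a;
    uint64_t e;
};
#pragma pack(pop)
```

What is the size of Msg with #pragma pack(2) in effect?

@0: g [3B, align 1] → 3
@3: stride [11B, align 1] → 14
@14: f [8B, align 2] → 22
@22: height [8B, align 2] → 30
@30: layer [2B, align 2] → 32
@32: d [4B, align 2] → 36
@36: b [4B, align 2] → 40
@40: width [4B, align 2] → 44
@44: depth [1B, align 1] → 45
@45: a [1B, align 1] → 46
@46: e [8B, align 2] → 54
size 54, align 2

54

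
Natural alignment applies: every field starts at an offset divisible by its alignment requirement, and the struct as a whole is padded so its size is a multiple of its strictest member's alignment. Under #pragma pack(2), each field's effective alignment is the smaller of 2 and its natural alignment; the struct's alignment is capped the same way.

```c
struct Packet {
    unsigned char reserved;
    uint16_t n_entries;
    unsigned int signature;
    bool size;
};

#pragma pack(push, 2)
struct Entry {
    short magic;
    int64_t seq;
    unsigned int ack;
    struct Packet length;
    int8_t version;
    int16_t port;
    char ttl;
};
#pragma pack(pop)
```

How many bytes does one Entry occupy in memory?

32

Packet: 0..1  reserved  (1B, 1-aligned); 1..2  -- padding (1B); 2..4  n_entries  (2B, 2-aligned); 4..8  signature  (4B, 4-aligned); 8..9  size  (1B, 1-aligned); 9..12  -- tail padding (3B); sizeof = 12, alignof = 4
0..2  magic  (2B, 2-aligned)
2..10  seq  (8B, 2-aligned)
10..14  ack  (4B, 2-aligned)
14..26  length  (12B, 2-aligned)
26..27  version  (1B, 1-aligned)
27..28  -- padding (1B)
28..30  port  (2B, 2-aligned)
30..31  ttl  (1B, 1-aligned)
31..32  -- tail padding (1B)
sizeof = 32, alignof = 2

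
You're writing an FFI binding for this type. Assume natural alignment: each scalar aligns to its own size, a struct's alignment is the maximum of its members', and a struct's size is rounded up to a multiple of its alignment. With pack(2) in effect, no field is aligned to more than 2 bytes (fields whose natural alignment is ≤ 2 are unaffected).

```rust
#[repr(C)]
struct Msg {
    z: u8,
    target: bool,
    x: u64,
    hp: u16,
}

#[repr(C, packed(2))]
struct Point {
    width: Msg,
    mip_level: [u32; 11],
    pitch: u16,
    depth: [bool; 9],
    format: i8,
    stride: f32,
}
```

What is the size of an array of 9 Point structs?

Msg: z at 0 (size 1, align 1) → ends 1; target at 1 (size 1, align 1) → ends 2; pad 6 to align 8 for x; x at 8 (size 8, align 8) → ends 16; hp at 16 (size 2, align 2) → ends 18; tail pad 6 to reach multiple of 8; total 24 bytes, alignment 8
width at 0 (size 24, align 2) → ends 24
mip_level at 24 (size 44, align 2) → ends 68
pitch at 68 (size 2, align 2) → ends 70
depth at 70 (size 9, align 1) → ends 79
format at 79 (size 1, align 1) → ends 80
stride at 80 (size 4, align 2) → ends 84
total 84 bytes, alignment 2
array of 9: 9 × 84 = 756

756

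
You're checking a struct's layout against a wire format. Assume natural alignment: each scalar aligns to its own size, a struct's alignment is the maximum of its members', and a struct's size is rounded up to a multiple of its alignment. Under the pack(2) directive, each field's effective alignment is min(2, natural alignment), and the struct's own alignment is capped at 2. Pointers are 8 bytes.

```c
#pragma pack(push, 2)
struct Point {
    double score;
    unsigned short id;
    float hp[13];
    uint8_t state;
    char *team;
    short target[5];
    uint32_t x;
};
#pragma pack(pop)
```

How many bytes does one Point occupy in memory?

score at 0 (size 8, align 2) → ends 8
id at 8 (size 2, align 2) → ends 10
hp at 10 (size 52, align 2) → ends 62
state at 62 (size 1, align 1) → ends 63
pad 1 to align 2 for team
team at 64 (size 8, align 2) → ends 72
target at 72 (size 10, align 2) → ends 82
x at 82 (size 4, align 2) → ends 86
total 86 bytes, alignment 2

86 bytes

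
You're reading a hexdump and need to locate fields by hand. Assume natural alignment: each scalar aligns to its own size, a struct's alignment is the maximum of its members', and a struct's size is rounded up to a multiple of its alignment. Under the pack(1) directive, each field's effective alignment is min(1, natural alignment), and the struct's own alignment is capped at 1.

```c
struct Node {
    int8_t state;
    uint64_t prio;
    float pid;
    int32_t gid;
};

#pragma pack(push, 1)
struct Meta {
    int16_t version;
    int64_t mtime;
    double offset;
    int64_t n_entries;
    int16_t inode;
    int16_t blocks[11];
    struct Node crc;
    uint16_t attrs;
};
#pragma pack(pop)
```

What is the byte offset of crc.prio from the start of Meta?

58

Node: state at 0 (size 1, align 1) → ends 1; pad 7 to align 8 for prio; prio at 8 (size 8, align 8) → ends 16; pid at 16 (size 4, align 4) → ends 20; gid at 20 (size 4, align 4) → ends 24; total 24 bytes, alignment 8
version at 0 (size 2, align 1) → ends 2
mtime at 2 (size 8, align 1) → ends 10
offset at 10 (size 8, align 1) → ends 18
n_entries at 18 (size 8, align 1) → ends 26
inode at 26 (size 2, align 1) → ends 28
blocks at 28 (size 22, align 1) → ends 50
crc at 50 (size 24, align 1) → ends 74
within Node: prio at 8
50 + 8 = 58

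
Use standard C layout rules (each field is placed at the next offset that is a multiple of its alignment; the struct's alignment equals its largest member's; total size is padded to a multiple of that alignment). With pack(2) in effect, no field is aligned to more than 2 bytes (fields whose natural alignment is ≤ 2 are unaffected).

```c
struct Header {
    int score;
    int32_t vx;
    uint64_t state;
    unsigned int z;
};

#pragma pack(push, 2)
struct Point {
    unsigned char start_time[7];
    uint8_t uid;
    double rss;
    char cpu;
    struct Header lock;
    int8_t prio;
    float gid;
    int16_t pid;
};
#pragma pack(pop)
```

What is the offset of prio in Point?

Header: 0..4  score  (4B, 4-aligned); 4..8  vx  (4B, 4-aligned); 8..16  state  (8B, 8-aligned); 16..20  z  (4B, 4-aligned); 20..24  -- tail padding (4B); sizeof = 24, alignof = 8
0..7  start_time  (7B, 1-aligned)
7..8  uid  (1B, 1-aligned)
8..16  rss  (8B, 2-aligned)
16..17  cpu  (1B, 1-aligned)
17..18  -- padding (1B)
18..42  lock  (24B, 2-aligned)
42..43  prio  (1B, 1-aligned)

42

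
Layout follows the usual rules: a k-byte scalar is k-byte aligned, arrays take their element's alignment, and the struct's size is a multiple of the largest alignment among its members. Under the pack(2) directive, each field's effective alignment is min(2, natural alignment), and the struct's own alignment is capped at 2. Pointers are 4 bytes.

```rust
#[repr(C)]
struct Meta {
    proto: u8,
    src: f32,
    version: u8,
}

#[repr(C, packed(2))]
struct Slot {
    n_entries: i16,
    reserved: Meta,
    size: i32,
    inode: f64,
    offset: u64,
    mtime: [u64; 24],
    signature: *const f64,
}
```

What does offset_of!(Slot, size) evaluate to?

Meta: 0..1  proto  (1B, 1-aligned); 1..4  -- padding (3B); 4..8  src  (4B, 4-aligned); 8..9  version  (1B, 1-aligned); 9..12  -- tail padding (3B); sizeof = 12, alignof = 4
0..2  n_entries  (2B, 2-aligned)
2..14  reserved  (12B, 2-aligned)
14..18  size  (4B, 2-aligned)

14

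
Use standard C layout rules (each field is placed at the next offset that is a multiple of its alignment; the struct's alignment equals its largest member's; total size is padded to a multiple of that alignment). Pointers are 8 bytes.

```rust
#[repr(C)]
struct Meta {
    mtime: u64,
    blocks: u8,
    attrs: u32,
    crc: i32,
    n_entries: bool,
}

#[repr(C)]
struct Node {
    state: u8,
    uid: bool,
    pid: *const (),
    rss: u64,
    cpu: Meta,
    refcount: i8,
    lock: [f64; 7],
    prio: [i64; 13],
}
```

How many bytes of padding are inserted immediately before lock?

7

Meta: mtime at 0 (size 8, align 8) → ends 8; blocks at 8 (size 1, align 1) → ends 9; pad 3 to align 4 for attrs; attrs at 12 (size 4, align 4) → ends 16; crc at 16 (size 4, align 4) → ends 20; n_entries at 20 (size 1, align 1) → ends 21; tail pad 3 to reach multiple of 8; total 24 bytes, alignment 8
state at 0 (size 1, align 1) → ends 1
uid at 1 (size 1, align 1) → ends 2
pad 6 to align 8 for pid
pid at 8 (size 8, align 8) → ends 16
rss at 16 (size 8, align 8) → ends 24
cpu at 24 (size 24, align 8) → ends 48
refcount at 48 (size 1, align 1) → ends 49
pad 7 to align 8 for lock
lock at 56 (size 56, align 8) → ends 112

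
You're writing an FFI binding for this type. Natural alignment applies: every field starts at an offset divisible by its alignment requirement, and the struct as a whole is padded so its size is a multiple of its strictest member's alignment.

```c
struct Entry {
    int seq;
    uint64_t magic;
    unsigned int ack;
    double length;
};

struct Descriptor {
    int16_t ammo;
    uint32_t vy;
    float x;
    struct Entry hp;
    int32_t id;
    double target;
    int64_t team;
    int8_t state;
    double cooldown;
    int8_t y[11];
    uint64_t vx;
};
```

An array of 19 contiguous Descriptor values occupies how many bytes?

Entry: seq at 0 (size 4, align 4) → ends 4; pad 4 to align 8 for magic; magic at 8 (size 8, align 8) → ends 16; ack at 16 (size 4, align 4) → ends 20; pad 4 to align 8 for length; length at 24 (size 8, align 8) → ends 32; total 32 bytes, alignment 8
ammo at 0 (size 2, align 2) → ends 2
pad 2 to align 4 for vy
vy at 4 (size 4, align 4) → ends 8
x at 8 (size 4, align 4) → ends 12
pad 4 to align 8 for hp
hp at 16 (size 32, align 8) → ends 48
id at 48 (size 4, align 4) → ends 52
pad 4 to align 8 for target
target at 56 (size 8, align 8) → ends 64
team at 64 (size 8, align 8) → ends 72
state at 72 (size 1, align 1) → ends 73
pad 7 to align 8 for cooldown
cooldown at 80 (size 8, align 8) → ends 88
y at 88 (size 11, align 1) → ends 99
pad 5 to align 8 for vx
vx at 104 (size 8, align 8) → ends 112
total 112 bytes, alignment 8
array of 19: 19 × 112 = 2128

2128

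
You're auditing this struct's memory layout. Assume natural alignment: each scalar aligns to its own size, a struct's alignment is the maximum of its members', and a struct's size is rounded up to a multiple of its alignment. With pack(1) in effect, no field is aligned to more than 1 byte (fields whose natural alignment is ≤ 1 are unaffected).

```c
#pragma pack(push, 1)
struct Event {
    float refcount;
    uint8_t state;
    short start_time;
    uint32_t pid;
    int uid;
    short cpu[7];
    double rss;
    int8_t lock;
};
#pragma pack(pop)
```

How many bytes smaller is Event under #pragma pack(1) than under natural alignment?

10

natural layout:
  refcount at 0 (size 4, align 4) → ends 4
  state at 4 (size 1, align 1) → ends 5
  pad 1 to align 2 for start_time
  start_time at 6 (size 2, align 2) → ends 8
  pid at 8 (size 4, align 4) → ends 12
  uid at 12 (size 4, align 4) → ends 16
  cpu at 16 (size 14, align 2) → ends 30
  pad 2 to align 8 for rss
  rss at 32 (size 8, align 8) → ends 40
  lock at 40 (size 1, align 1) → ends 41
  tail pad 7 to reach multiple of 8
  total 48 bytes, alignment 8
packed(1) layout:
  refcount at 0 (size 4, align 1) → ends 4
  state at 4 (size 1, align 1) → ends 5
  start_time at 5 (size 2, align 1) → ends 7
  pid at 7 (size 4, align 1) → ends 11
  uid at 11 (size 4, align 1) → ends 15
  cpu at 15 (size 14, align 1) → ends 29
  rss at 29 (size 8, align 1) → ends 37
  lock at 37 (size 1, align 1) → ends 38
  total 38 bytes, alignment 1
48 − 38 = 10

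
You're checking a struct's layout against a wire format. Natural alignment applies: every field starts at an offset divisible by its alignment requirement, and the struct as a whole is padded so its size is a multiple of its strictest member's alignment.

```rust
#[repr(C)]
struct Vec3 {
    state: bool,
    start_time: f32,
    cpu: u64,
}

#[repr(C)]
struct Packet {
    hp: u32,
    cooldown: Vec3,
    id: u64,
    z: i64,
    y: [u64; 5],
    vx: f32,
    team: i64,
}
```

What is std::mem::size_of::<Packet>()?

Vec3: 0..1  state  (1B, 1-aligned); 1..4  -- padding (3B); 4..8  start_time  (4B, 4-aligned); 8..16  cpu  (8B, 8-aligned); sizeof = 16, alignof = 8
0..4  hp  (4B, 4-aligned)
4..8  -- padding (4B)
8..24  cooldown  (16B, 8-aligned)
24..32  id  (8B, 8-aligned)
32..40  z  (8B, 8-aligned)
40..80  y  (40B, 8-aligned)
80..84  vx  (4B, 4-aligned)
84..88  -- padding (4B)
88..96  team  (8B, 8-aligned)
sizeof = 96, alignof = 8

96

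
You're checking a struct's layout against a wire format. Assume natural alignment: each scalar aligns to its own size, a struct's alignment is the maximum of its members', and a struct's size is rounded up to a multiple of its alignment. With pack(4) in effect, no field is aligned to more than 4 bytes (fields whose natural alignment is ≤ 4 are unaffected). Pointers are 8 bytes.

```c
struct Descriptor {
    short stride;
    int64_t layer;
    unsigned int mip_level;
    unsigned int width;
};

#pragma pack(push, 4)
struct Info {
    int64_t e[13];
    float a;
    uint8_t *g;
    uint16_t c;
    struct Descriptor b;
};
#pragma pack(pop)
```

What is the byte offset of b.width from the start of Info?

140

Descriptor: stride at 0 (size 2, align 2) → ends 2; pad 6 to align 8 for layer; layer at 8 (size 8, align 8) → ends 16; mip_level at 16 (size 4, align 4) → ends 20; width at 20 (size 4, align 4) → ends 24; total 24 bytes, alignment 8
e at 0 (size 104, align 4) → ends 104
a at 104 (size 4, align 4) → ends 108
g at 108 (size 8, align 4) → ends 116
c at 116 (size 2, align 2) → ends 118
pad 2 to align 4 for b
b at 120 (size 24, align 4) → ends 144
within Descriptor: width at 20
120 + 20 = 140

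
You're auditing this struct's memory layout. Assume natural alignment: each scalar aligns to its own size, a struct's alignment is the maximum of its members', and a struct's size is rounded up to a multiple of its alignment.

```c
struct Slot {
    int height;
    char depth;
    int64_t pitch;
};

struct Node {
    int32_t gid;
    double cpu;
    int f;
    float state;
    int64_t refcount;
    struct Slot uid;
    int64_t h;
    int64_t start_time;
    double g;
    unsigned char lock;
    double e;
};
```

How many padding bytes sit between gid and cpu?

Slot: 0..4  height  (4B, 4-aligned); 4..5  depth  (1B, 1-aligned); 5..8  -- padding (3B); 8..16  pitch  (8B, 8-aligned); sizeof = 16, alignof = 8
0..4  gid  (4B, 4-aligned)
4..8  -- padding (4B)
8..16  cpu  (8B, 8-aligned)

4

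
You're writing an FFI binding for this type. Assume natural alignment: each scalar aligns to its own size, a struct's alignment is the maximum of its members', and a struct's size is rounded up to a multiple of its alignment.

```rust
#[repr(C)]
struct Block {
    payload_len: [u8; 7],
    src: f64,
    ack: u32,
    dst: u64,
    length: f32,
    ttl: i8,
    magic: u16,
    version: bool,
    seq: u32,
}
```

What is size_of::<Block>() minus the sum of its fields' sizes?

9

@0: payload_len [7B, align 1] → 7
+1 pad (align 8)
@8: src [8B, align 8] → 16
@16: ack [4B, align 4] → 20
+4 pad (align 8)
@24: dst [8B, align 8] → 32
@32: length [4B, align 4] → 36
@36: ttl [1B, align 1] → 37
+1 pad (align 2)
@38: magic [2B, align 2] → 40
@40: version [1B, align 1] → 41
+3 pad (align 4)
@44: seq [4B, align 4] → 48
size 48, align 8
data bytes 39, size 48 → padding 9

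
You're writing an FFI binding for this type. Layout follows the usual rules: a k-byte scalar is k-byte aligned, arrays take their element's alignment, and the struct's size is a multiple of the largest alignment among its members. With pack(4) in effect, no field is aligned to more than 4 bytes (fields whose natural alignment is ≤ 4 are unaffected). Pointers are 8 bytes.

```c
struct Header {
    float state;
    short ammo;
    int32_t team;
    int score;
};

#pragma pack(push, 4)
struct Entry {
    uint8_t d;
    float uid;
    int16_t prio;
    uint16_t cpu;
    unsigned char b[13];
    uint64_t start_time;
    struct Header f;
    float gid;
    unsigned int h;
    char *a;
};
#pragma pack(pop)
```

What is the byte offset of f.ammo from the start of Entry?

Header: 0..4  state  (4B, 4-aligned); 4..6  ammo  (2B, 2-aligned); 6..8  -- padding (2B); 8..12  team  (4B, 4-aligned); 12..16  score  (4B, 4-aligned); sizeof = 16, alignof = 4
0..1  d  (1B, 1-aligned)
1..4  -- padding (3B)
4..8  uid  (4B, 4-aligned)
8..10  prio  (2B, 2-aligned)
10..12  cpu  (2B, 2-aligned)
12..25  b  (13B, 1-aligned)
25..28  -- padding (3B)
28..36  start_time  (8B, 4-aligned)
36..52  f  (16B, 4-aligned)
within Header: ammo at 4
36 + 4 = 40

40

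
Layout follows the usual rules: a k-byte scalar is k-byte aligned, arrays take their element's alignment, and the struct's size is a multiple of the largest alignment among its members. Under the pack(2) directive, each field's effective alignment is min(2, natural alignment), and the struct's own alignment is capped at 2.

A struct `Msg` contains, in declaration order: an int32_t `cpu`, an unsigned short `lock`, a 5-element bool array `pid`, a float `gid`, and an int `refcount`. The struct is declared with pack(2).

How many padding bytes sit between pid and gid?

cpu at 0 (size 4, align 2) → ends 4
lock at 4 (size 2, align 2) → ends 6
pid at 6 (size 5, align 1) → ends 11
pad 1 to align 2 for gid
gid at 12 (size 4, align 2) → ends 16

1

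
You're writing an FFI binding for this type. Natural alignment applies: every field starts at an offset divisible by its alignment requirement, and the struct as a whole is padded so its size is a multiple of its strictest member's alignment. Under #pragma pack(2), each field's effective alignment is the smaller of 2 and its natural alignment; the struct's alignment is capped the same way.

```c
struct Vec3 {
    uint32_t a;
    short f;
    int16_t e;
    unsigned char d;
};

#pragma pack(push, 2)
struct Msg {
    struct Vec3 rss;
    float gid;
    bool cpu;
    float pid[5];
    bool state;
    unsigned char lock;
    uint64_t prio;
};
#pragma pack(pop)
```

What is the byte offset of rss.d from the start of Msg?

Vec3: 0..4  a  (4B, 4-aligned); 4..6  f  (2B, 2-aligned); 6..8  e  (2B, 2-aligned); 8..9  d  (1B, 1-aligned); 9..12  -- tail padding (3B); sizeof = 12, alignof = 4
0..12  rss  (12B, 2-aligned)
within Vec3: d at 8
0 + 8 = 8

8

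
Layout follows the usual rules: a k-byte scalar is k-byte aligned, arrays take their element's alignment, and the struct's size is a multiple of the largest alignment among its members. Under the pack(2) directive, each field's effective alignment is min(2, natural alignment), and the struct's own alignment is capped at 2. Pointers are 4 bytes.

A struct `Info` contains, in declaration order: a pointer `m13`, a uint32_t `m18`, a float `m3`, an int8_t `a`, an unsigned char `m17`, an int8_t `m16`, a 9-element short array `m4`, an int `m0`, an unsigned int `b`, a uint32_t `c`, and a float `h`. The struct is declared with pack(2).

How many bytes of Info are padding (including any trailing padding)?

m13 at 0 (size 4, align 2) → ends 4
m18 at 4 (size 4, align 2) → ends 8
m3 at 8 (size 4, align 2) → ends 12
a at 12 (size 1, align 1) → ends 13
m17 at 13 (size 1, align 1) → ends 14
m16 at 14 (size 1, align 1) → ends 15
pad 1 to align 2 for m4
m4 at 16 (size 18, align 2) → ends 34
m0 at 34 (size 4, align 2) → ends 38
b at 38 (size 4, align 2) → ends 42
c at 42 (size 4, align 2) → ends 46
h at 46 (size 4, align 2) → ends 50
total 50 bytes, alignment 2
data bytes 49, size 50 → padding 1

1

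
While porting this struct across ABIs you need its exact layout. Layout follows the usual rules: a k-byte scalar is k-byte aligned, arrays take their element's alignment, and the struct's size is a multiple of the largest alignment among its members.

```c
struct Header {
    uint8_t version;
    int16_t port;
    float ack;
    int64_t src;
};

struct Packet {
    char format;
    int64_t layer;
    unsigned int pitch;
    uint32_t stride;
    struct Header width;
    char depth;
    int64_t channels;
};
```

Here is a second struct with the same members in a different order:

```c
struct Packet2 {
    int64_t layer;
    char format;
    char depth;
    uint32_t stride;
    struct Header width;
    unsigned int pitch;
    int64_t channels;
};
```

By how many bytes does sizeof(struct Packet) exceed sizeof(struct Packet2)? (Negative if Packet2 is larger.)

Header: @0: version [1B, align 1] → 1; +1 pad (align 2); @2: port [2B, align 2] → 4; @4: ack [4B, align 4] → 8; @8: src [8B, align 8] → 16; size 16, align 8
@0: format [1B, align 1] → 1
+7 pad (align 8)
@8: layer [8B, align 8] → 16
@16: pitch [4B, align 4] → 20
@20: stride [4B, align 4] → 24
@24: width [16B, align 8] → 40
@40: depth [1B, align 1] → 41
+7 pad (align 8)
@48: channels [8B, align 8] → 56
size 56, align 8
— Packet2 —
@0: layer [8B, align 8] → 8
@8: format [1B, align 1] → 9
@9: depth [1B, align 1] → 10
+2 pad (align 4)
@12: stride [4B, align 4] → 16
@16: width [16B, align 8] → 32
@32: pitch [4B, align 4] → 36
+4 pad (align 8)
@40: channels [8B, align 8] → 48
size 48, align 8
56 − 48 = 8

8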